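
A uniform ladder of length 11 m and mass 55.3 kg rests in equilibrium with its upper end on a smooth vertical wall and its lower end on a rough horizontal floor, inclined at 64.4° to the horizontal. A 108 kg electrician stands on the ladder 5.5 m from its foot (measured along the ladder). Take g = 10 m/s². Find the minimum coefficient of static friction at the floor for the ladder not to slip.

μ_min ≈ 0.240

ΣF_y = 0: N_floor = 55.3×10 + 108×10 = 1633 N.
Torques about the foot: N_wall · 11 sin 64.4° = 55.3×10×5.5 cos 64.4° + 108×10×5.5 cos 64.4° → N_wall = 391.2 N.
ΣF_x = 0: f_floor = N_wall = 391.2 N.
μ_min = f_floor / N_floor = 391.2 / 1633 = 0.2396.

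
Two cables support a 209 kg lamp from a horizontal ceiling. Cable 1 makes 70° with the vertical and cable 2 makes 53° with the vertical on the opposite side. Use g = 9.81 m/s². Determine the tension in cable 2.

T_2 ≈ 2300 N

Angles from the horizontal: cable 1 is 90° − 70° = 20°, cable 2 is 90° − 53° = 37°.
Weight W = 209 × 9.81 = 2050 N acts straight down.
Horizontal: T_1 cos 20° = T_2 cos 37°  →  T_1 = 0.8499 T_2.
Vertical: T_1 sin 20° + T_2 sin 37° = 2050.
Substituting the horizontal relation into the vertical equation gives 0.8925 T_2 = 2050, so T_2 = 2297 N.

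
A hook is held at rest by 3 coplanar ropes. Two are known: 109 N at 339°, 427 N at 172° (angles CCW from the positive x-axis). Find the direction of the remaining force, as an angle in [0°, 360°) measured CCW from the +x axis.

Sum the known components: ΣF_x = -321.1 N, ΣF_y = 20.36 N.
For equilibrium the remaining force must supply (−ΣF_x, −ΣF_y) = (321.1, -20.36) N.
Magnitude = √((321.1)² + (-20.36)²) = 321.7 N; direction = atan2(-20.36, 321.1) = 356.4°.

θ ≈ 356°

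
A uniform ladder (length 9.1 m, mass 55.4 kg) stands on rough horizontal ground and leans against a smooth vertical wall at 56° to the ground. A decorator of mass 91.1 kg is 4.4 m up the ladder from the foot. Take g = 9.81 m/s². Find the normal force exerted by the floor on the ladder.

N_floor ≈ 1440 N

ΣF_y = 0: N_floor = 55.4×9.81 + 91.1×9.81 = 1437.2 N.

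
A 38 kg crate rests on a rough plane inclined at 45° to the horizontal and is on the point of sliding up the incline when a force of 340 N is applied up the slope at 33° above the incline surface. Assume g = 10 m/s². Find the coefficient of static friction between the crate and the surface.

μ ≈ 0.197

On the verge of sliding up the incline, friction is at its maximum μN and acts down the slope.
Perpendicular to incline: N = W cos 45° − P sin 33° = 268.7 − 185.2 = 83.52 N.
Along incline: P cos 33° − μN = W sin 45° → μ = −(W sin 45° − P cos 33°) / N = 0.1969.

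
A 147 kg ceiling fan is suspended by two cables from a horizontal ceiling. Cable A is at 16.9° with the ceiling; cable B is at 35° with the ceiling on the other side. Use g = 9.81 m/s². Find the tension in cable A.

T_A ≈ 1500 N

Weight W = 147 × 9.81 = 1442 N acts straight down.
Horizontal: T_A cos 16.9° = T_B cos 35°  →  T_B = 1.168 T_A.
Vertical: T_A sin 16.9° + T_B sin 35° = 1442.
Substituting the horizontal relation into the vertical equation gives 0.9607 T_A = 1442, so T_A = 1501 N.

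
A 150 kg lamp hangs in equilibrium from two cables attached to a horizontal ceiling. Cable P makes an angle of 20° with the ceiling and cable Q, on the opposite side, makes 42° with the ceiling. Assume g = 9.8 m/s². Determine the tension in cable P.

Weight W = 150 × 9.8 = 1470 N acts straight down.
Horizontal: T_P cos 20° = T_Q cos 42°  →  T_Q = 1.264 T_P.
Vertical: T_P sin 20° + T_Q sin 42° = 1470.
Substituting the horizontal relation into the vertical equation gives 1.188 T_P = 1470, so T_P = 1237 N.

T_P ≈ 1240 N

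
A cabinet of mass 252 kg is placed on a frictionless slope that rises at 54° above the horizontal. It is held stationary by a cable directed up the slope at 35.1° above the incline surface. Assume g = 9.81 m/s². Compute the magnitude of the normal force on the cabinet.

N ≈ 47.5 N

Take axes along and perpendicular to the incline. Weight components: W sin 54° = 2000 N down-slope, W cos 54° = 1453 N into the surface.
Along incline: T cos 35.1° = W sin 54° → T = 2445 N.
Perpendicular: N = W cos 54° − T sin 35.1° = 47.46 N.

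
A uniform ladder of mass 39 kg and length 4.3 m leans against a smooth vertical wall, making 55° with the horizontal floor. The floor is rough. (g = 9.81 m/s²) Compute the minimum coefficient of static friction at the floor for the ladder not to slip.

μ_min ≈ 0.350

ΣF_y = 0: N_floor = 39×9.81 = 382.59 N.
Torques about the foot: N_wall · 4.3 sin 55° = 39×9.81×2.15 cos 55° → N_wall = 133.95 N.
ΣF_x = 0: f_floor = N_wall = 133.95 N.
μ_min = f_floor / N_floor = 133.95 / 382.59 = 0.3501.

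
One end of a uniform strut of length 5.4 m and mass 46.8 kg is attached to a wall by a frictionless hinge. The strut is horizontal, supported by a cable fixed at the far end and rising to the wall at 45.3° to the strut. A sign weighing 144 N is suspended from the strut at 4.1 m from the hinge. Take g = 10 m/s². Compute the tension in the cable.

T ≈ 483 N

Take torques about the hinge: T sin 45.3° · 5.4 = 46.8×10×2.7 + 144×4.1 = 1854 N·m.
So T = 1854 / (0.7108 × 5.4) = 483.02 N.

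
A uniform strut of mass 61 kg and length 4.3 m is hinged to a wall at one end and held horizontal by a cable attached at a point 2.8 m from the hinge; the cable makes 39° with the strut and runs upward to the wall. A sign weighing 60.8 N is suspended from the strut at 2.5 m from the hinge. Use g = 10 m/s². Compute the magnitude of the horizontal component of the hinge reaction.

Take torques about the hinge: T sin 39° · 2.8 = 61×10×2.15 + 60.8×2.5 = 1463.5 N·m.
So T = 1463.5 / (0.6293 × 2.8) = 830.54 N.
ΣF_x = 0: H_x = T cos 39° = 645.45 N.

H_x ≈ 645 N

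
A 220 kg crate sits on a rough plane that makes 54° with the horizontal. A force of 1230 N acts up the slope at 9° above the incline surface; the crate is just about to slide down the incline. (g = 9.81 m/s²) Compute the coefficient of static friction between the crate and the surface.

On the verge of sliding down the incline, friction is at its maximum μN and acts up the slope.
Perpendicular to incline: N = W cos 54° − P sin 9° = 1269 − 192.4 = 1076 N.
Along incline: P cos 9° + μN = W sin 54° → μ = (W sin 54° − P cos 9°) / N = 0.4936.

μ ≈ 0.494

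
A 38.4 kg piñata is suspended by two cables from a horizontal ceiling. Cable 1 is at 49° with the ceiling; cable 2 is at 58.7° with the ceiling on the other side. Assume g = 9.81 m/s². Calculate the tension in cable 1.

T_1 ≈ 205 N

Weight W = 38.4 × 9.81 = 376.7 N acts straight down.
Horizontal: T_1 cos 49° = T_2 cos 58.7°  →  T_2 = 1.263 T_1.
Vertical: T_1 sin 49° + T_2 sin 58.7° = 376.7.
Substituting the horizontal relation into the vertical equation gives 1.834 T_1 = 376.7, so T_1 = 205.4 N.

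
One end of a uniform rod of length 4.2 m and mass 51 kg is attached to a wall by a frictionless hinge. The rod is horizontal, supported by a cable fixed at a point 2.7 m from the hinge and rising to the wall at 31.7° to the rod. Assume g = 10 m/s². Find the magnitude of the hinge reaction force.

|H| ≈ 652 N

Take torques about the hinge: T sin 31.7° · 2.7 = 51×10×2.1 = 1071 N·m.
So T = 1071 / (0.5255 × 2.7) = 754.88 N.
ΣF_x = 0: H_x = T cos 31.7° = 642.26 N.
ΣF_y = 0: H_y = (51×10) − T sin 31.7° = 510 − 396.67 = 113.33 N.
|H| = √(H_x² + H_y²) = √((642.26)² + (113.33)²) = 652.18 N.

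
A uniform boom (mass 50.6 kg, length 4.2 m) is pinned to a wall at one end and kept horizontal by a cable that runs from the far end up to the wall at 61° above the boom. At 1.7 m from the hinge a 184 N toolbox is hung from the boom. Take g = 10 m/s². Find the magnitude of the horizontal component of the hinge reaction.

H_x ≈ 182 N

Take torques about the hinge: T sin 61° · 4.2 = 50.6×10×2.1 + 184×1.7 = 1375.4 N·m.
So T = 1375.4 / (0.8746 × 4.2) = 374.42 N.
ΣF_x = 0: H_x = T cos 61° = 181.52 N.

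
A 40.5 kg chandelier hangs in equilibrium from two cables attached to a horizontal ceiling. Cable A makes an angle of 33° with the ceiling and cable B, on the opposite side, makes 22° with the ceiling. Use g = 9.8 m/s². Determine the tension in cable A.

T_A ≈ 449 N

Weight W = 40.5 × 9.8 = 396.9 N acts straight down.
Horizontal: T_A cos 33° = T_B cos 22°  →  T_B = 0.9045 T_A.
Vertical: T_A sin 33° + T_B sin 22° = 396.9.
Substituting the horizontal relation into the vertical equation gives 0.8835 T_A = 396.9, so T_A = 449.2 N.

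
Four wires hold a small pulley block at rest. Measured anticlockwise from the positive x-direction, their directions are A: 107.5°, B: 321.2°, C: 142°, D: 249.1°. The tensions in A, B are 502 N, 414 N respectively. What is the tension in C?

T_C ≈ 85.9 N

Resolve: ΣF_x = 502 cos 107.5° + 414 cos 321.2° + T_C cos 142° + T_D cos 249.1° = 0.
        ΣF_y = 502 sin 107.5° + 414 sin 321.2° + T_C sin 142° + T_D sin 249.1° = 0.
The known terms sum to (171.7, 219.4) N, so -0.7880 T_C − 0.3567 T_D = -171.7 and 0.6157 T_C − 0.9342 T_D = -219.4.
Solving simultaneously: T_C = 85.94 N, T_D = 291.4 N.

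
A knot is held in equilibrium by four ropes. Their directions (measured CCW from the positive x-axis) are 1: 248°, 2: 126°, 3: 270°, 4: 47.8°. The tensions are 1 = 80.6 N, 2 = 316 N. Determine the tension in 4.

Resolve: ΣF_x = 80.6 cos 248° + 316 cos 126° + T_3 cos 270° + T_4 cos 47.8° = 0.
        ΣF_y = 80.6 sin 248° + 316 sin 126° + T_3 sin 270° + T_4 sin 47.8° = 0.
The known terms sum to (-215.9, 180.9) N, so 0.0000 T_3 + 0.6717 T_4 = 215.9 and -1.0000 T_3 + 0.7408 T_4 = -180.9.
Solving simultaneously: T_3 = 419.1 N, T_4 = 321.5 N.

T_4 ≈ 321 N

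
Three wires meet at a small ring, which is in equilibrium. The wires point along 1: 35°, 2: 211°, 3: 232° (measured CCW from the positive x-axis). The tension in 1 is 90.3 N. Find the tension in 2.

Resolve: ΣF_x = 90.3 cos 35° + T_2 cos 211° + T_3 cos 232° = 0.
        ΣF_y = 90.3 sin 35° + T_2 sin 211° + T_3 sin 232° = 0.
The known terms sum to (73.97, 51.79) N, so -0.8572 T_2 − 0.6157 T_3 = -73.97 and -0.5150 T_2 − 0.7880 T_3 = -51.79.
Solving simultaneously: T_2 = 73.67 N, T_3 = 17.58 N.

T_2 ≈ 73.7 N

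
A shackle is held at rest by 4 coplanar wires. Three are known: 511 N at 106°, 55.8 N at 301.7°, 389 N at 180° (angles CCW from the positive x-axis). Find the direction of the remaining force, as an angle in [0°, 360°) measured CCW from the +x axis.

θ ≈ 318°

Sum the known components: ΣF_x = -500.5 N, ΣF_y = 443.7 N.
For equilibrium the remaining force must supply (−ΣF_x, −ΣF_y) = (500.5, -443.7) N.
Magnitude = √((500.5)² + (-443.7)²) = 668.9 N; direction = atan2(-443.7, 500.5) = 318.4°.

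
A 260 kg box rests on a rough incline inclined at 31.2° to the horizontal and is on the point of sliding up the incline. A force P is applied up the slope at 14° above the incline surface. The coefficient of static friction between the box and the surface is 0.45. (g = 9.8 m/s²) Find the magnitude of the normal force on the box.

On the verge of sliding up the incline, friction equals μN and acts down the slope.
Perpendicular: N + P sin 14° = W cos 31.2° = 2179 N.
Along incline: P cos 14° = W sin 31.2° + μN  with W sin 31.2° = 1320 N.
Solving the pair for P and N: P = 2132 N, N = 1664 N (and f = μN = 748.7 N).

N ≈ 1660 N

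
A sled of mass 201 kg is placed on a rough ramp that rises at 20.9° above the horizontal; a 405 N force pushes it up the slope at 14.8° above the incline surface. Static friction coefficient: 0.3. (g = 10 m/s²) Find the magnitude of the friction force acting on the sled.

f ≈ 325 N

Axes along / perpendicular to the incline. W sin 20.9° = 717 N down-slope; W cos 20.9° = 1878 N into the surface.
Perpendicular: N = W cos 20.9° − P sin 14.8° = 1878 − 103.5 = 1774 N.
Along incline: P cos 14.8° + f = W sin 20.9° (friction acts up-slope) → f = 717 − 391.6 = 325.5 N.
|f| = 325.5 N ≤ μN = 532.3 N, so the sled is indeed static.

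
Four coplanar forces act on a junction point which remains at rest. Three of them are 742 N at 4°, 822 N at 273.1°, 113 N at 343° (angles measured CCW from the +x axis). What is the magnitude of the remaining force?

Sum the known components: ΣF_x = 892.7 N, ΣF_y = -802.1 N.
For equilibrium the remaining force must supply (−ΣF_x, −ΣF_y) = (-892.7, 802.1) N.
Magnitude = √((-892.7)² + (802.1)²) = 1200 N; direction = atan2(802.1, -892.7) = 138.1°.

F ≈ 1200 N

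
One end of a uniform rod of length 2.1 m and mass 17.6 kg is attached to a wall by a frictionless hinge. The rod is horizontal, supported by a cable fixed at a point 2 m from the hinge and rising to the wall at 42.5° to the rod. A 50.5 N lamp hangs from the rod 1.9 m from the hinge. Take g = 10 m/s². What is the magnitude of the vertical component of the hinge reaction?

Take torques about the hinge: T sin 42.5° · 2 = 17.6×10×1.05 + 50.5×1.9 = 280.75 N·m.
So T = 280.75 / (0.6756 × 2) = 207.78 N.
ΣF_y = 0: H_y = (17.6×10 + 50.5) − T sin 42.5° = 226.5 − 140.38 = 86.125 N.

|H_y| ≈ 86.1 N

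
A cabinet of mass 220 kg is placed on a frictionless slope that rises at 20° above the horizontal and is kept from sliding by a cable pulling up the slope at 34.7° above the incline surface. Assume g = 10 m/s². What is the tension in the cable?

Take axes along and perpendicular to the incline. Weight components: W sin 20° = 752.4 N down-slope, W cos 20° = 2067 N into the surface.
Along incline: T cos 34.7° = W sin 20° → T = 915.2 N.
Perpendicular: N = W cos 20° − T sin 34.7° = 1546 N.

T ≈ 915 N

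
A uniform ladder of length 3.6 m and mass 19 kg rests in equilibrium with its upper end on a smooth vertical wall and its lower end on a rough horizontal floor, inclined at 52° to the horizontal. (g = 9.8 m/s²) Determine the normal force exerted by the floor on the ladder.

ΣF_y = 0: N_floor = 19×9.8 = 186.2 N.

N_floor ≈ 186 N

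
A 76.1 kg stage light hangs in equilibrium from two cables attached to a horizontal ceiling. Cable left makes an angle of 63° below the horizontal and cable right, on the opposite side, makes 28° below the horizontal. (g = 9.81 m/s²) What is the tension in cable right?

T_right ≈ 339 N

Weight W = 76.1 × 9.81 = 746.5 N acts straight down.
Horizontal: T_left cos 63° = T_right cos 28°  →  T_left = 1.945 T_right.
Vertical: T_left sin 63° + T_right sin 28° = 746.5.
Substituting the horizontal relation into the vertical equation gives 2.202 T_right = 746.5, so T_right = 339 N.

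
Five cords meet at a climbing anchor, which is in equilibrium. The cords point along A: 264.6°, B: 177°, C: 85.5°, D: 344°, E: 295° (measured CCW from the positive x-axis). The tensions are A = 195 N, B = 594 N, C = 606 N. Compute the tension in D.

T_D ≈ 430 N

Resolve: ΣF_x = 195 cos 264.6° + 594 cos 177° + 606 cos 85.5° + T_D cos 344° + T_E cos 295° = 0.
        ΣF_y = 195 sin 264.6° + 594 sin 177° + 606 sin 85.5° + T_D sin 344° + T_E sin 295° = 0.
The known terms sum to (-564, 441.1) N, so 0.9613 T_D + 0.4226 T_E = 564 and -0.2756 T_D − 0.9063 T_E = -441.1.
Solving simultaneously: T_D = 430.3 N, T_E = 355.8 N.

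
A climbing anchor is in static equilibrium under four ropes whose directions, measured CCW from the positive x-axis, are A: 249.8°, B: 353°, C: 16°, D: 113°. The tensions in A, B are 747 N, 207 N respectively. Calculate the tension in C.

T_C ≈ 335 N

Resolve: ΣF_x = 747 cos 249.8° + 207 cos 353° + T_C cos 16° + T_D cos 113° = 0.
        ΣF_y = 747 sin 249.8° + 207 sin 353° + T_C sin 16° + T_D sin 113° = 0.
The known terms sum to (-52.48, -726.3) N, so 0.9613 T_C − 0.3907 T_D = 52.48 and 0.2756 T_C + 0.9205 T_D = 726.3.
Solving simultaneously: T_C = 334.6 N, T_D = 688.8 N.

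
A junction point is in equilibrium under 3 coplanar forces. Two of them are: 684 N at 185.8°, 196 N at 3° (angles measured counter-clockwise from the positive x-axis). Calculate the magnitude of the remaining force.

Sum the known components: ΣF_x = -484.8 N, ΣF_y = -58.86 N.
For equilibrium the remaining force must supply (−ΣF_x, −ΣF_y) = (484.8, 58.86) N.
Magnitude = √((484.8)² + (58.86)²) = 488.3 N; direction = atan2(58.86, 484.8) = 6.9°.

F ≈ 488 N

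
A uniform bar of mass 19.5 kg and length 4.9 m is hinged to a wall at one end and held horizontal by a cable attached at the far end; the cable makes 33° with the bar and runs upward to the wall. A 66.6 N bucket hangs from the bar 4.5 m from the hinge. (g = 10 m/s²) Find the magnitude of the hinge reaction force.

Take torques about the hinge: T sin 33° · 4.9 = 19.5×10×2.45 + 66.6×4.5 = 777.45 N·m.
So T = 777.45 / (0.5446 × 4.9) = 291.32 N.
ΣF_x = 0: H_x = T cos 33° = 244.32 N.
ΣF_y = 0: H_y = (19.5×10 + 66.6) − T sin 33° = 261.6 − 158.66 = 102.94 N.
|H| = √(H_x² + H_y²) = √((244.32)² + (102.94)²) = 265.12 N.

|H| ≈ 265 N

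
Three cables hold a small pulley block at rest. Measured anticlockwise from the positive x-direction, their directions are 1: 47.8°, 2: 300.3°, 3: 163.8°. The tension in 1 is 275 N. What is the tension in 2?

Resolve: ΣF_x = 275 cos 47.8° + T_2 cos 300.3° + T_3 cos 163.8° = 0.
        ΣF_y = 275 sin 47.8° + T_2 sin 300.3° + T_3 sin 163.8° = 0.
The known terms sum to (184.7, 203.7) N, so 0.5045 T_2 − 0.9603 T_3 = -184.7 and -0.8634 T_2 + 0.2790 T_3 = -203.7.
Solving simultaneously: T_2 = 359.1 N, T_3 = 381 N.

T_2 ≈ 359 N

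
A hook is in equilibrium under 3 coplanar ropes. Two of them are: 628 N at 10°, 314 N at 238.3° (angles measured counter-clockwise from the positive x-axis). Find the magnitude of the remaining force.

Sum the known components: ΣF_x = 453.5 N, ΣF_y = -158.1 N.
For equilibrium the remaining force must supply (−ΣF_x, −ΣF_y) = (-453.5, 158.1) N.
Magnitude = √((-453.5)² + (158.1)²) = 480.2 N; direction = atan2(158.1, -453.5) = 160.8°.

F ≈ 480 N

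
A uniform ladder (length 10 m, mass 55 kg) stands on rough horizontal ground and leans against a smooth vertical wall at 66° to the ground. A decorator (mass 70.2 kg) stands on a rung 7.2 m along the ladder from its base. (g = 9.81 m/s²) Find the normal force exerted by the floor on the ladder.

N_floor ≈ 1230 N

ΣF_y = 0: N_floor = 55×9.81 + 70.2×9.81 = 1228.2 N.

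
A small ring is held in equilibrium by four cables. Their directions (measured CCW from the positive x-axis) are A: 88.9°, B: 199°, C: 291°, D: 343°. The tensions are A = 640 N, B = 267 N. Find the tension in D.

T_D ≈ 33.1 N

Resolve: ΣF_x = 640 cos 88.9° + 267 cos 199° + T_C cos 291° + T_D cos 343° = 0.
        ΣF_y = 640 sin 88.9° + 267 sin 199° + T_C sin 291° + T_D sin 343° = 0.
The known terms sum to (-240.2, 553) N, so 0.3584 T_C + 0.9563 T_D = 240.2 and -0.9336 T_C − 0.2924 T_D = -553.
Solving simultaneously: T_C = 581.9 N, T_D = 33.06 N.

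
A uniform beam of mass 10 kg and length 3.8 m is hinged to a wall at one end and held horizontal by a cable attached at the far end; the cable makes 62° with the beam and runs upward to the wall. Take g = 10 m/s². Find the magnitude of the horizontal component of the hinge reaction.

Take torques about the hinge: T sin 62° · 3.8 = 10×10×1.9 = 190 N·m.
So T = 190 / (0.8829 × 3.8) = 56.629 N.
ΣF_x = 0: H_x = T cos 62° = 26.585 N.

H_x ≈ 26.6 N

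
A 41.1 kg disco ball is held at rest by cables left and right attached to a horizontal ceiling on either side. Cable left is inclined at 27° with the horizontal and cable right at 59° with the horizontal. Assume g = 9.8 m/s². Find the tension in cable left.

Weight W = 41.1 × 9.8 = 402.8 N acts straight down.
Horizontal: T_left cos 27° = T_right cos 59°  →  T_right = 1.73 T_left.
Vertical: T_left sin 27° + T_right sin 59° = 402.8.
Substituting the horizontal relation into the vertical equation gives 1.937 T_left = 402.8, so T_left = 208 N.

T_left ≈ 208 N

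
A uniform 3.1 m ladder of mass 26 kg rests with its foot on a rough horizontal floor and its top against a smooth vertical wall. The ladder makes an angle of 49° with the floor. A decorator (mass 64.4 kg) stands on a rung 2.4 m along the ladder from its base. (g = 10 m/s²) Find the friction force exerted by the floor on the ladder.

Torques about the foot: N_wall · 3.1 sin 49° = 26×10×1.55 cos 49° + 64.4×10×2.4 cos 49° → N_wall = 546.42 N.
ΣF_x = 0: f_floor = N_wall = 546.42 N.

f ≈ 546 N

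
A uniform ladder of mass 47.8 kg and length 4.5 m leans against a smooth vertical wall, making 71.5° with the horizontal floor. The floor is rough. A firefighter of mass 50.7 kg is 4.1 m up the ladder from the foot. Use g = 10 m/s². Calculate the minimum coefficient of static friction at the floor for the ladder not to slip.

ΣF_y = 0: N_floor = 47.8×10 + 50.7×10 = 985 N.
Torques about the foot: N_wall · 4.5 sin 71.5° = 47.8×10×2.25 cos 71.5° + 50.7×10×4.1 cos 71.5° → N_wall = 234.53 N.
ΣF_x = 0: f_floor = N_wall = 234.53 N.
μ_min = f_floor / N_floor = 234.53 / 985 = 0.2381.

μ_min ≈ 0.238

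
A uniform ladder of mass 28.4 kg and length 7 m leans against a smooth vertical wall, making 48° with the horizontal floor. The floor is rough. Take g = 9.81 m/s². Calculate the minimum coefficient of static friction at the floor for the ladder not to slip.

ΣF_y = 0: N_floor = 28.4×9.81 = 278.6 N.
Torques about the foot: N_wall · 7 sin 48° = 28.4×9.81×3.5 cos 48° → N_wall = 125.43 N.
ΣF_x = 0: f_floor = N_wall = 125.43 N.
μ_min = f_floor / N_floor = 125.43 / 278.6 = 0.4502.

μ_min ≈ 0.450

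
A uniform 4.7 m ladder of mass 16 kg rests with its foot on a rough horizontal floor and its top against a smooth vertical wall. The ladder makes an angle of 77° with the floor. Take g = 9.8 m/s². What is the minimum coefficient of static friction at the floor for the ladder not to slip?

μ_min ≈ 0.115

ΣF_y = 0: N_floor = 16×9.8 = 156.8 N.
Torques about the foot: N_wall · 4.7 sin 77° = 16×9.8×2.35 cos 77° → N_wall = 18.1 N.
ΣF_x = 0: f_floor = N_wall = 18.1 N.
μ_min = f_floor / N_floor = 18.1 / 156.8 = 0.1154.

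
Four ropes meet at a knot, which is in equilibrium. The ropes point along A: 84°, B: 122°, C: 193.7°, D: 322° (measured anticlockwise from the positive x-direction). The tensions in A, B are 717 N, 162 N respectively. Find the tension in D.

Resolve: ΣF_x = 717 cos 84° + 162 cos 122° + T_C cos 193.7° + T_D cos 322° = 0.
        ΣF_y = 717 sin 84° + 162 sin 122° + T_C sin 193.7° + T_D sin 322° = 0.
The known terms sum to (-10.9, 850.5) N, so -0.9715 T_C + 0.7880 T_D = 10.9 and -0.2368 T_C − 0.6157 T_D = -850.5.
Solving simultaneously: T_C = 845.4 N, T_D = 1056 N.

T_D ≈ 1060 N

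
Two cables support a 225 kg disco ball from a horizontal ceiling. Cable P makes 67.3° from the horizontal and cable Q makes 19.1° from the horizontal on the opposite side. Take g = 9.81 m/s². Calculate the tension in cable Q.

Weight W = 225 × 9.81 = 2207 N acts straight down.
Horizontal: T_P cos 67.3° = T_Q cos 19.1°  →  T_P = 2.449 T_Q.
Vertical: T_P sin 67.3° + T_Q sin 19.1° = 2207.
Substituting the horizontal relation into the vertical equation gives 2.586 T_Q = 2207, so T_Q = 853.5 N.

T_Q ≈ 853 N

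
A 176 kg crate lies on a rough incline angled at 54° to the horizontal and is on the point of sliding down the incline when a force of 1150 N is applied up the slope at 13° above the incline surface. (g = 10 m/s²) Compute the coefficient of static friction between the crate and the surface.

μ ≈ 0.391

On the verge of sliding down the incline, friction is at its maximum μN and acts up the slope.
Perpendicular to incline: N = W cos 54° − P sin 13° = 1035 − 258.7 = 775.8 N.
Along incline: P cos 13° + μN = W sin 54° → μ = (W sin 54° − P cos 13°) / N = 0.391.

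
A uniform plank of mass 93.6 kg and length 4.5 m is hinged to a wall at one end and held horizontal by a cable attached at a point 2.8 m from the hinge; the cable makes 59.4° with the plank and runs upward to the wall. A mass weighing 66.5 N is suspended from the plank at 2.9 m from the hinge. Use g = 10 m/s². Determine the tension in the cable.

T ≈ 954 N

Take torques about the hinge: T sin 59.4° · 2.8 = 93.6×10×2.25 + 66.5×2.9 = 2298.8 N·m.
So T = 2298.8 / (0.8607 × 2.8) = 953.85 N.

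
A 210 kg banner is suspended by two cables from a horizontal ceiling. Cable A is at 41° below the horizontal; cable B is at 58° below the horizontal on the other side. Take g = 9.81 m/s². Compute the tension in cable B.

T_B ≈ 1570 N

Weight W = 210 × 9.81 = 2060 N acts straight down.
Horizontal: T_A cos 41° = T_B cos 58°  →  T_A = 0.7021 T_B.
Vertical: T_A sin 41° + T_B sin 58° = 2060.
Substituting the horizontal relation into the vertical equation gives 1.309 T_B = 2060, so T_B = 1574 N.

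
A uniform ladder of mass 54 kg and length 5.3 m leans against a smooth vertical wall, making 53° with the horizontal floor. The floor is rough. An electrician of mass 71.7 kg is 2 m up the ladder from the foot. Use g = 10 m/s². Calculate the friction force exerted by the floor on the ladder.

Torques about the foot: N_wall · 5.3 sin 53° = 54×10×2.65 cos 53° + 71.7×10×2 cos 53° → N_wall = 407.35 N.
ΣF_x = 0: f_floor = N_wall = 407.35 N.

f ≈ 407 N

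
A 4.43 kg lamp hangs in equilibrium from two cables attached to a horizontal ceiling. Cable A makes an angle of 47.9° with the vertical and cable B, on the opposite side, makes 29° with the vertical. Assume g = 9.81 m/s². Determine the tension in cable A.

T_A ≈ 21.6 N

Angles from the horizontal: cable A is 90° − 47.9° = 42.1°, cable B is 90° − 29° = 61°.
Weight W = 4.43 × 9.81 = 43.46 N acts straight down.
Horizontal: T_A cos 42.1° = T_B cos 61°  →  T_B = 1.53 T_A.
Vertical: T_A sin 42.1° + T_B sin 61° = 43.46.
Substituting the horizontal relation into the vertical equation gives 2.009 T_A = 43.46, so T_A = 21.63 N.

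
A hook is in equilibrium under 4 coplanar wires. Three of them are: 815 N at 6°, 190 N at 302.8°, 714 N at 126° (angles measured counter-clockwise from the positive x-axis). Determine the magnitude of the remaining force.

Sum the known components: ΣF_x = 493.8 N, ΣF_y = 503.1 N.
For equilibrium the remaining force must supply (−ΣF_x, −ΣF_y) = (-493.8, -503.1) N.
Magnitude = √((-493.8)² + (-503.1)²) = 704.9 N; direction = atan2(-503.1, -493.8) = 225.5°.

F ≈ 705 N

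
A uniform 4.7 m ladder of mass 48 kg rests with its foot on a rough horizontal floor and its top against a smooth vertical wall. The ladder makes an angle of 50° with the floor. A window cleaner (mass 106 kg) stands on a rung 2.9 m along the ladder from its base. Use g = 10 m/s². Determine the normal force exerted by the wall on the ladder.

Torques about the foot: N_wall · 4.7 sin 50° = 48×10×2.35 cos 50° + 106×10×2.9 cos 50° → N_wall = 750.19 N.

N_wall ≈ 750 N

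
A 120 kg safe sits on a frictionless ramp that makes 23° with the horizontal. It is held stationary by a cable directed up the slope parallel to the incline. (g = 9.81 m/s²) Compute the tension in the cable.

T ≈ 460 N

Take axes along and perpendicular to the incline. Weight components: W sin 23° = 460 N down-slope, W cos 23° = 1084 N into the surface.
Along incline: T cos 0° = W sin 23° → T = 460 N.
Perpendicular: N = W cos 23° − T sin 0° = 1084 N.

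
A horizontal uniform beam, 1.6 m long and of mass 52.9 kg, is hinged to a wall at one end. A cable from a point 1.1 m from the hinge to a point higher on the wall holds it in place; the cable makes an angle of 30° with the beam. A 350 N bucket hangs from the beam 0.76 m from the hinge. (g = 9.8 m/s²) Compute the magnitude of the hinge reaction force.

|H| ≈ 1100 N

Take torques about the hinge: T sin 30° · 1.1 = 52.9×9.8×0.8 + 350×0.76 = 680.74 N·m.
So T = 680.74 / (0.5000 × 1.1) = 1237.7 N.
ΣF_x = 0: H_x = T cos 30° = 1071.9 N.
ΣF_y = 0: H_y = (52.9×9.8 + 350) − T sin 30° = 868.42 − 618.85 = 249.57 N.
|H| = √(H_x² + H_y²) = √((1071.9)² + (249.57)²) = 1100.6 N.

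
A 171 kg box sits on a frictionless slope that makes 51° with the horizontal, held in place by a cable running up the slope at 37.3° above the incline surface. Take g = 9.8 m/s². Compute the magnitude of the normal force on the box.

N ≈ 62.5 N

Take axes along and perpendicular to the incline. Weight components: W sin 51° = 1302 N down-slope, W cos 51° = 1055 N into the surface.
Along incline: T cos 37.3° = W sin 51° → T = 1637 N.
Perpendicular: N = W cos 51° − T sin 37.3° = 62.5 N.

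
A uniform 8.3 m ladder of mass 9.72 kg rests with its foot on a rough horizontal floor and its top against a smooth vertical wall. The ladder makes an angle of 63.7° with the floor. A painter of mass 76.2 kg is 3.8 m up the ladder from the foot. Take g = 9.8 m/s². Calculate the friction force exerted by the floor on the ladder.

Torques about the foot: N_wall · 8.3 sin 63.7° = 9.72×9.8×4.15 cos 63.7° + 76.2×9.8×3.8 cos 63.7° → N_wall = 192.51 N.
ΣF_x = 0: f_floor = N_wall = 192.51 N.

f ≈ 193 N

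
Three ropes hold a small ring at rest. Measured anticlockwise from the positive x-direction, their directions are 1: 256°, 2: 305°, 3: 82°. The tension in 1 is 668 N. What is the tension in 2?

Resolve: ΣF_x = 668 cos 256° + T_2 cos 305° + T_3 cos 82° = 0.
        ΣF_y = 668 sin 256° + T_2 sin 305° + T_3 sin 82° = 0.
The known terms sum to (-161.6, -648.2) N, so 0.5736 T_2 + 0.1392 T_3 = 161.6 and -0.8192 T_2 + 0.9903 T_3 = 648.2.
Solving simultaneously: T_2 = 102.4 N, T_3 = 739.2 N.

T_2 ≈ 102 N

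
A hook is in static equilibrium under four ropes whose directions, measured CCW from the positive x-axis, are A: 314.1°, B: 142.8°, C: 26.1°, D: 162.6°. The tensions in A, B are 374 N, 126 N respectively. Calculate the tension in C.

T_C ≈ 197 N

Resolve: ΣF_x = 374 cos 314.1° + 126 cos 142.8° + T_C cos 26.1° + T_D cos 162.6° = 0.
        ΣF_y = 374 sin 314.1° + 126 sin 142.8° + T_C sin 26.1° + T_D sin 162.6° = 0.
The known terms sum to (159.9, -192.4) N, so 0.8980 T_C − 0.9542 T_D = -159.9 and 0.4399 T_C + 0.2990 T_D = 192.4.
Solving simultaneously: T_C = 197.2 N, T_D = 353.2 N.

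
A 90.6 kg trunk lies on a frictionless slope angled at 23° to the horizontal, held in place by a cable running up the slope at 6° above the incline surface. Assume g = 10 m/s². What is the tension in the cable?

Take axes along and perpendicular to the incline. Weight components: W sin 23° = 354 N down-slope, W cos 23° = 834 N into the surface.
Along incline: T cos 6° = W sin 23° → T = 356 N.
Perpendicular: N = W cos 23° − T sin 6° = 796.8 N.

T ≈ 356 N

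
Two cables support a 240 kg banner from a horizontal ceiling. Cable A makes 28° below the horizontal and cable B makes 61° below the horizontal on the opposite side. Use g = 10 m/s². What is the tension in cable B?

T_B ≈ 2120 N

Weight W = 240 × 10 = 2400 N acts straight down.
Horizontal: T_A cos 28° = T_B cos 61°  →  T_A = 0.5491 T_B.
Vertical: T_A sin 28° + T_B sin 61° = 2400.
Substituting the horizontal relation into the vertical equation gives 1.132 T_B = 2400, so T_B = 2119 N.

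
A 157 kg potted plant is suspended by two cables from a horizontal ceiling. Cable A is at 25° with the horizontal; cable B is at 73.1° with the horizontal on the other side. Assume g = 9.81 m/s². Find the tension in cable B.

T_B ≈ 1410 N

Weight W = 157 × 9.81 = 1540 N acts straight down.
Horizontal: T_A cos 25° = T_B cos 73.1°  →  T_A = 0.3208 T_B.
Vertical: T_A sin 25° + T_B sin 73.1° = 1540.
Substituting the horizontal relation into the vertical equation gives 1.092 T_B = 1540, so T_B = 1410 N.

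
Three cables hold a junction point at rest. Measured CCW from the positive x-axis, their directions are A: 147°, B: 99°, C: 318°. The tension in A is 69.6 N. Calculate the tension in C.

Resolve: ΣF_x = 69.6 cos 147° + T_B cos 99° + T_C cos 318° = 0.
        ΣF_y = 69.6 sin 147° + T_B sin 99° + T_C sin 318° = 0.
The known terms sum to (-58.37, 37.91) N, so -0.1564 T_B + 0.7431 T_C = 58.37 and 0.9877 T_B − 0.6691 T_C = -37.91.
Solving simultaneously: T_B = 17.30 N, T_C = 82.19 N.

T_C ≈ 82.2 N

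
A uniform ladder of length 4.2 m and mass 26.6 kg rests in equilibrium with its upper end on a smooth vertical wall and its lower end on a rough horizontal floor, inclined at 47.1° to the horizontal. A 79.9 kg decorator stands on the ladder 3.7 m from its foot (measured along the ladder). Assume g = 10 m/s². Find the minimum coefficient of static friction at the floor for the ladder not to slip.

ΣF_y = 0: N_floor = 26.6×10 + 79.9×10 = 1065 N.
Torques about the foot: N_wall · 4.2 sin 47.1° = 26.6×10×2.1 cos 47.1° + 79.9×10×3.7 cos 47.1° → N_wall = 777.68 N.
ΣF_x = 0: f_floor = N_wall = 777.68 N.
μ_min = f_floor / N_floor = 777.68 / 1065 = 0.7302.

μ_min ≈ 0.730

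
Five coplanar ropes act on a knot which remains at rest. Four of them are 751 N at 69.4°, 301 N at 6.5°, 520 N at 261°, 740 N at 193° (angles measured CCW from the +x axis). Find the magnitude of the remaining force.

Sum the known components: ΣF_x = -239.1 N, ΣF_y = 56.99 N.
For equilibrium the remaining force must supply (−ΣF_x, −ΣF_y) = (239.1, -56.99) N.
Magnitude = √((239.1)² + (-56.99)²) = 245.8 N; direction = atan2(-56.99, 239.1) = 346.6°.

F ≈ 246 N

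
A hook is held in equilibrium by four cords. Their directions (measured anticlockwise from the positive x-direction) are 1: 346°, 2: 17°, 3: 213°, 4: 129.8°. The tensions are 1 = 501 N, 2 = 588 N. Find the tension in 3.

Resolve: ΣF_x = 501 cos 346° + 588 cos 17° + T_3 cos 213° + T_4 cos 129.8° = 0.
        ΣF_y = 501 sin 346° + 588 sin 17° + T_3 sin 213° + T_4 sin 129.8° = 0.
The known terms sum to (1048, 50.71) N, so -0.8387 T_3 − 0.6401 T_4 = -1048 and -0.5446 T_3 + 0.7683 T_4 = -50.71.
Solving simultaneously: T_3 = 843.9 N, T_4 = 532.2 N.

T_3 ≈ 844 N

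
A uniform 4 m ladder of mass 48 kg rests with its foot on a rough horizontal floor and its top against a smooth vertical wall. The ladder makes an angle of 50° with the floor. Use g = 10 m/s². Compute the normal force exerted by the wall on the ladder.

Torques about the foot: N_wall · 4 sin 50° = 48×10×2 cos 50° → N_wall = 201.38 N.

N_wall ≈ 201 N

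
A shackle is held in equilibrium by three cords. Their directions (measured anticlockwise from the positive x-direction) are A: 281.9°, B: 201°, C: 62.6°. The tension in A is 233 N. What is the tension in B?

T_B ≈ 222 N

Resolve: ΣF_x = 233 cos 281.9° + T_B cos 201° + T_C cos 62.6° = 0.
        ΣF_y = 233 sin 281.9° + T_B sin 201° + T_C sin 62.6° = 0.
The known terms sum to (48.05, -228) N, so -0.9336 T_B + 0.4602 T_C = -48.05 and -0.3584 T_B + 0.8878 T_C = 228.
Solving simultaneously: T_B = 222.3 N, T_C = 346.5 N.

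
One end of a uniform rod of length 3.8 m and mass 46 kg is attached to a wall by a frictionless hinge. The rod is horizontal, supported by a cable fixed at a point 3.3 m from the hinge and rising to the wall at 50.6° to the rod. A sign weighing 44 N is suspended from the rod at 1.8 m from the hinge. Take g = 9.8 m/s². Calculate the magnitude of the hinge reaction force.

|H| ≈ 314 N

Take torques about the hinge: T sin 50.6° · 3.3 = 46×9.8×1.9 + 44×1.8 = 935.72 N·m.
So T = 935.72 / (0.7727 × 3.3) = 366.95 N.
ΣF_x = 0: H_x = T cos 50.6° = 232.91 N.
ΣF_y = 0: H_y = (46×9.8 + 44) − T sin 50.6° = 494.8 − 283.55 = 211.25 N.
|H| = √(H_x² + H_y²) = √((232.91)² + (211.25)²) = 314.44 N.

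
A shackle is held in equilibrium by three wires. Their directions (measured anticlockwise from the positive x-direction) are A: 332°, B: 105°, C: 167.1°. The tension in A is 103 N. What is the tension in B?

T_B ≈ 30.4 N

Resolve: ΣF_x = 103 cos 332° + T_B cos 105° + T_C cos 167.1° = 0.
        ΣF_y = 103 sin 332° + T_B sin 105° + T_C sin 167.1° = 0.
The known terms sum to (90.94, -48.36) N, so -0.2588 T_B − 0.9748 T_C = -90.94 and 0.9659 T_B + 0.2233 T_C = 48.36.
Solving simultaneously: T_B = 30.36 N, T_C = 85.24 N.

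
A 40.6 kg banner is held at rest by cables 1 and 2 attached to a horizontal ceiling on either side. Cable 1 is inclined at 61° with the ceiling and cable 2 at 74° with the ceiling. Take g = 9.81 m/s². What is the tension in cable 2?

T_2 ≈ 273 N

Weight W = 40.6 × 9.81 = 398.3 N acts straight down.
Horizontal: T_1 cos 61° = T_2 cos 74°  →  T_1 = 0.5685 T_2.
Vertical: T_1 sin 61° + T_2 sin 74° = 398.3.
Substituting the horizontal relation into the vertical equation gives 1.459 T_2 = 398.3, so T_2 = 273.1 N.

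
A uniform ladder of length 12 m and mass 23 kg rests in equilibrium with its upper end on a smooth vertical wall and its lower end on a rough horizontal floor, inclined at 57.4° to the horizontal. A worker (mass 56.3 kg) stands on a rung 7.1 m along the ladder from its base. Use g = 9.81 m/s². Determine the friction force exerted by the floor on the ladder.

Torques about the foot: N_wall · 12 sin 57.4° = 23×9.81×6 cos 57.4° + 56.3×9.81×7.1 cos 57.4° → N_wall = 281.13 N.
ΣF_x = 0: f_floor = N_wall = 281.13 N.

f ≈ 281 N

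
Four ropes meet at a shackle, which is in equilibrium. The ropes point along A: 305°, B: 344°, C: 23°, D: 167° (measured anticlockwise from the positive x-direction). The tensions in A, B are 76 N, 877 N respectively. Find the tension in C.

T_C ≈ 165 N

Resolve: ΣF_x = 76 cos 305° + 877 cos 344° + T_C cos 23° + T_D cos 167° = 0.
        ΣF_y = 76 sin 305° + 877 sin 344° + T_C sin 23° + T_D sin 167° = 0.
The known terms sum to (886.6, -304) N, so 0.9205 T_C − 0.9744 T_D = -886.6 and 0.3907 T_C + 0.2250 T_D = 304.
Solving simultaneously: T_C = 164.6 N, T_D = 1065 N.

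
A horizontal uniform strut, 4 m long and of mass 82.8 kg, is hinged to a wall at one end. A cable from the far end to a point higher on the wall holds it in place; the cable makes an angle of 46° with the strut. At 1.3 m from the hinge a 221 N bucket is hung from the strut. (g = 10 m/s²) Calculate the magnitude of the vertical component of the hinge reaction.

Take torques about the hinge: T sin 46° · 4 = 82.8×10×2 + 221×1.3 = 1943.3 N·m.
So T = 1943.3 / (0.7193 × 4) = 675.38 N.
ΣF_y = 0: H_y = (82.8×10 + 221) − T sin 46° = 1049 − 485.82 = 563.18 N.

|H_y| ≈ 563 N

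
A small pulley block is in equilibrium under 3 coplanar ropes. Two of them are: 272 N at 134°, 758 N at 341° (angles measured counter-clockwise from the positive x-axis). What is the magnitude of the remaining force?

Sum the known components: ΣF_x = 527.8 N, ΣF_y = -51.12 N.
For equilibrium the remaining force must supply (−ΣF_x, −ΣF_y) = (-527.8, 51.12) N.
Magnitude = √((-527.8)² + (51.12)²) = 530.2 N; direction = atan2(51.12, -527.8) = 174.5°.

F ≈ 530 N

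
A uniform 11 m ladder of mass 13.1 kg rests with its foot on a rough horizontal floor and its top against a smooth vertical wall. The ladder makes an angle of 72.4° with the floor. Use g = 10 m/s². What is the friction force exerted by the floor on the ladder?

f ≈ 20.8 N

Torques about the foot: N_wall · 11 sin 72.4° = 13.1×10×5.5 cos 72.4° → N_wall = 20.778 N.
ΣF_x = 0: f_floor = N_wall = 20.778 N.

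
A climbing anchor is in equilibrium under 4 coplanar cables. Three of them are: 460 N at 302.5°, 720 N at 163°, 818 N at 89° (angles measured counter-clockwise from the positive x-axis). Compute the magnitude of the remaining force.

Sum the known components: ΣF_x = -427.1 N, ΣF_y = 640.4 N.
For equilibrium the remaining force must supply (−ΣF_x, −ΣF_y) = (427.1, -640.4) N.
Magnitude = √((427.1)² + (-640.4)²) = 769.8 N; direction = atan2(-640.4, 427.1) = 303.7°.

F ≈ 770 N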